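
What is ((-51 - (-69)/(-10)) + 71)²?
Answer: 17161/100 ≈ 171.61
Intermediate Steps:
((-51 - (-69)/(-10)) + 71)² = ((-51 - (-69)*(-1)/10) + 71)² = ((-51 - 1*69/10) + 71)² = ((-51 - 69/10) + 71)² = (-579/10 + 71)² = (131/10)² = 17161/100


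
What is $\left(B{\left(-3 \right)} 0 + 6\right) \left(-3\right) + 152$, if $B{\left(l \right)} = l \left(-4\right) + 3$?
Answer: $134$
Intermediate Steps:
$B{\left(l \right)} = 3 - 4 l$ ($B{\left(l \right)} = - 4 l + 3 = 3 - 4 l$)
$\left(B{\left(-3 \right)} 0 + 6\right) \left(-3\right) + 152 = \left(\left(3 - -12\right) 0 + 6\right) \left(-3\right) + 152 = \left(\left(3 + 12\right) 0 + 6\right) \left(-3\right) + 152 = \left(15 \cdot 0 + 6\right) \left(-3\right) + 152 = \left(0 + 6\right) \left(-3\right) + 152 = 6 \left(-3\right) + 152 = -18 + 152 = 134$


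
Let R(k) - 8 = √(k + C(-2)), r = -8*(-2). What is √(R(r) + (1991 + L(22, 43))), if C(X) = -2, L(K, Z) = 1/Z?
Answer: √(3696194 + 1849*√14)/43 ≈ 44.752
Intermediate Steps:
r = 16
R(k) = 8 + √(-2 + k) (R(k) = 8 + √(k - 2) = 8 + √(-2 + k))
√(R(r) + (1991 + L(22, 43))) = √((8 + √(-2 + 16)) + (1991 + 1/43)) = √((8 + √14) + (1991 + 1/43)) = √((8 + √14) + 85614/43) = √(85958/43 + √14)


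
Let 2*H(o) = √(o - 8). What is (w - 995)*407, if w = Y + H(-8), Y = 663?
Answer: -135124 + 814*I ≈ -1.3512e+5 + 814.0*I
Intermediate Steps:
H(o) = √(-8 + o)/2 (H(o) = √(o - 8)/2 = √(-8 + o)/2)
w = 663 + 2*I (w = 663 + √(-8 - 8)/2 = 663 + √(-16)/2 = 663 + (4*I)/2 = 663 + 2*I ≈ 663.0 + 2.0*I)
(w - 995)*407 = ((663 + 2*I) - 995)*407 = (-332 + 2*I)*407 = -135124 + 814*I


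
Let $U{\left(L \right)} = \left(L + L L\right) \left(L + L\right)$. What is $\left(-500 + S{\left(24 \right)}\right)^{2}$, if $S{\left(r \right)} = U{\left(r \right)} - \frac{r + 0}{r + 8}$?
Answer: $\frac{12813560809}{16} \approx 8.0085 \cdot 10^{8}$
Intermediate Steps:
$U{\left(L \right)} = 2 L \left(L + L^{2}\right)$ ($U{\left(L \right)} = \left(L + L^{2}\right) 2 L = 2 L \left(L + L^{2}\right)$)
$S{\left(r \right)} = - \frac{r}{8 + r} + 2 r^{2} \left(1 + r\right)$ ($S{\left(r \right)} = 2 r^{2} \left(1 + r\right) - \frac{r + 0}{r + 8} = 2 r^{2} \left(1 + r\right) - \frac{r}{8 + r} = - \frac{r}{8 + r} + 2 r^{2} \left(1 + r\right)$)
$\left(-500 + S{\left(24 \right)}\right)^{2} = \left(-500 + \frac{24 \left(-1 + 2 \cdot 24^{3} + 16 \cdot 24 + 18 \cdot 24^{2}\right)}{8 + 24}\right)^{2} = \left(-500 + \frac{24 \left(-1 + 2 \cdot 13824 + 384 + 18 \cdot 576\right)}{32}\right)^{2} = \left(-500 + 24 \cdot \frac{1}{32} \left(-1 + 27648 + 384 + 10368\right)\right)^{2} = \left(-500 + 24 \cdot \frac{1}{32} \cdot 38399\right)^{2} = \left(-500 + \frac{115197}{4}\right)^{2} = \left(\frac{113197}{4}\right)^{2} = \frac{12813560809}{16}$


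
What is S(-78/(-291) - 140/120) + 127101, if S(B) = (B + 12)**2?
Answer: 43093903645/338724 ≈ 1.2722e+5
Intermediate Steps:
S(B) = (12 + B)**2
S(-78/(-291) - 140/120) + 127101 = (12 + (-78/(-291) - 140/120))**2 + 127101 = (12 + (-78*(-1/291) - 140*1/120))**2 + 127101 = (12 + (26/97 - 7/6))**2 + 127101 = (12 - 523/582)**2 + 127101 = (6461/582)**2 + 127101 = 41744521/338724 + 127101 = 43093903645/338724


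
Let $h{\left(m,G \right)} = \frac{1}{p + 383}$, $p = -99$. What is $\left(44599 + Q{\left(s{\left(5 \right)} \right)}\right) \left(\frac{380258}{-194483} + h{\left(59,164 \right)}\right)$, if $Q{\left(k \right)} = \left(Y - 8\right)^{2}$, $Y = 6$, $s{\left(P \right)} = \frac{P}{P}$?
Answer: $- \frac{4808149385767}{55233172} \approx -87052.0$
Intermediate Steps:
$h{\left(m,G \right)} = \frac{1}{284}$ ($h{\left(m,G \right)} = \frac{1}{-99 + 383} = \frac{1}{284}$)
$s{\left(P \right)} = 1$
$Q{\left(k \right)} = 4$ ($Q{\left(k \right)} = \left(6 - 8\right)^{2} = \left(-2\right)^{2} = 4$)
$\left(44599 + Q{\left(s{\left(5 \right)} \right)}\right) \left(\frac{380258}{-194483} + h{\left(59,164 \right)}\right) = \left(44599 + 4\right) \left(\frac{380258}{-194483} + \frac{1}{284}\right) = 44603 \left(380258 \left(- \frac{1}{194483}\right) + \frac{1}{284}\right) = 44603 \left(- \frac{380258}{194483} + \frac{1}{284}\right) = 44603 \left(- \frac{107798789}{55233172}\right) = - \frac{4808149385767}{55233172}$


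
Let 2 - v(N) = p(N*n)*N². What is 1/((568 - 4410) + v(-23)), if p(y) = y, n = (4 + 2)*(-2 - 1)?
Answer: -1/222846 ≈ -4.4874e-6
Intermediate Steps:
n = -18 (n = 6*(-3) = -18)
v(N) = 2 + 18*N³ (v(N) = 2 - N*(-18)*N² = 2 - (-18*N)*N² = 2 - (-18)*N³ = 2 + 18*N³)
1/((568 - 4410) + v(-23)) = 1/((568 - 4410) + (2 + 18*(-23)³)) = 1/(-3842 + (2 + 18*(-12167))) = 1/(-3842 + (2 - 219006)) = 1/(-3842 - 219004) = 1/(-222846) = -1/222846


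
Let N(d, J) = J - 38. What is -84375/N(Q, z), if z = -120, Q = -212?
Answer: 84375/158 ≈ 534.02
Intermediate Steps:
N(d, J) = -38 + J
-84375/N(Q, z) = -84375/(-38 - 120) = -84375/(-158) = -84375*(-1/158) = 84375/158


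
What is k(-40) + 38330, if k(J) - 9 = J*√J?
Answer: 38339 - 80*I*√10 ≈ 38339.0 - 252.98*I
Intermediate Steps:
k(J) = 9 + J^(3/2) (k(J) = 9 + J*√J = 9 + J^(3/2))
k(-40) + 38330 = (9 + (-40)^(3/2)) + 38330 = (9 - 80*I*√10) + 38330 = 38339 - 80*I*√10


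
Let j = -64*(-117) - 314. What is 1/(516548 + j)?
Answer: 1/523722 ≈ 1.9094e-6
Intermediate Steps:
j = 7174 (j = 7488 - 314 = 7174)
1/(516548 + j) = 1/(516548 + 7174) = 1/523722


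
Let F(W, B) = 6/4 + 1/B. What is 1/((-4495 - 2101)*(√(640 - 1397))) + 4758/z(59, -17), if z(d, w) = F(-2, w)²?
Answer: 5500248/2401 + I*√757/4993172 ≈ 2290.8 + 5.5103e-6*I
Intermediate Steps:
F(W, B) = 3/2 + 1/B (F(W, B) = 6*(¼) + 1/B = 3/2 + 1/B)
z(d, w) = (3/2 + 1/w)²
1/((-4495 - 2101)*(√(640 - 1397))) + 4758/z(59, -17) = 1/((-4495 - 2101)*(√(640 - 1397))) + 4758/(((¼)*(2 + 3*(-17))²/(-17)²)) = 1/((-6596)*(√(-757))) + 4758/(((¼)*(1/289)*(2 - 51)²)) = -(-I*√757/757)/6596 + 4758/(((¼)*(1/289)*(-49)²)) = -(-1)*I*√757/4993172 + 4758/(((¼)*(1/289)*2401)) = I*√757/4993172 + 4758/(2401/1156) = I*√757/4993172 + 4758*(1156/2401) = I*√757/4993172 + 5500248/2401 = 5500248/2401 + I*√757/4993172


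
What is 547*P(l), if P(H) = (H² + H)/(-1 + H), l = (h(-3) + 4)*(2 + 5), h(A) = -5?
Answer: -11487/4 ≈ -2871.8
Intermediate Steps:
l = -7 (l = (-5 + 4)*(2 + 5) = -1*7 = -7)
P(H) = (H + H²)/(-1 + H)
547*P(l) = 547*(-7*(1 - 7)/(-1 - 7)) = 547*(-7*(-6)/(-8)) = 547*(-7*(-⅛)*(-6)) = 547*(-21/4) = -11487/4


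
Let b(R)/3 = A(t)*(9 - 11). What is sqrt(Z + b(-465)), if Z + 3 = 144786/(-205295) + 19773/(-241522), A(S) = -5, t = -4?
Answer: sqrt(64444338023654566472970)/49583258990 ≈ 5.1199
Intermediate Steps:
Z = -187778079297/49583258990 (Z = -3 + (144786/(-205295) + 19773/(-241522)) = -3 + (144786*(-1/205295) + 19773*(-1/241522)) = -3 + (-144786/205295 - 19773/241522) = -3 - 39028302327/49583258990 = -187778079297/49583258990 ≈ -3.7871)
b(R) = 30 (b(R) = 3*(-5*(9 - 11)) = 3*(-5*(-2)) = 3*10 = 30)
sqrt(Z + b(-465)) = sqrt(-187778079297/49583258990 + 30) = sqrt(1299719690403/49583258990) = sqrt(64444338023654566472970)/49583258990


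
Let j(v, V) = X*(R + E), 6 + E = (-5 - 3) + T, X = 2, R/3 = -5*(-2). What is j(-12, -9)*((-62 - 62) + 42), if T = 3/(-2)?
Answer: -2378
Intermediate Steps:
R = 30 (R = 3*(-5*(-2)) = 3*10 = 30)
T = -3/2 (T = 3*(-½) = -3/2 ≈ -1.5000)
E = -31/2 (E = -6 + ((-5 - 3) - 3/2) = -6 + (-8 - 3/2) = -6 - 19/2 = -31/2 ≈ -15.500)
j(v, V) = 29 (j(v, V) = 2*(30 - 31/2) = 2*(29/2) = 29)
j(-12, -9)*((-62 - 62) + 42) = 29*((-62 - 62) + 42) = 29*(-124 + 42) = 29*(-82) = -2378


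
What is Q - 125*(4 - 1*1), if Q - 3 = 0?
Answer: -372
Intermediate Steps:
Q = 3 (Q = 3 + 0 = 3)
Q - 125*(4 - 1*1) = 3 - 125*(4 - 1*1) = 3 - 125*(4 - 1) = 3 - 125*3 = 3 - 375 = -372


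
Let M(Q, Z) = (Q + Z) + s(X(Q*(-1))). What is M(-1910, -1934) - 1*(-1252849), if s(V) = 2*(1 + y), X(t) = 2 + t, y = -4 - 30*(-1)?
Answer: 1249059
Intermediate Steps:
y = 26 (y = -4 - 5*(-6) = -4 + 30 = 26)
s(V) = 54 (s(V) = 2*(1 + 26) = 2*27 = 54)
M(Q, Z) = 54 + Q + Z (M(Q, Z) = (Q + Z) + 54 = 54 + Q + Z)
M(-1910, -1934) - 1*(-1252849) = (54 - 1910 - 1934) - 1*(-1252849) = -3790 + 1252849 = 1249059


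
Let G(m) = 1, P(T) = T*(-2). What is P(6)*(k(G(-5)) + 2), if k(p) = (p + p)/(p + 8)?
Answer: -80/3 ≈ -26.667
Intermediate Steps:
P(T) = -2*T
k(p) = 2*p/(8 + p) (k(p) = (2*p)/(8 + p) = 2*p/(8 + p))
P(6)*(k(G(-5)) + 2) = (-2*6)*(2*1/(8 + 1) + 2) = -12*(2*1/9 + 2) = -12*(2*1*(⅑) + 2) = -12*(2/9 + 2) = -12*20/9 = -80/3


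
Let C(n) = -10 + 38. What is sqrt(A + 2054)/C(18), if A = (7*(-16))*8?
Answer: sqrt(1158)/28 ≈ 1.2153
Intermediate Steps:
C(n) = 28
A = -896 (A = -112*8 = -896)
sqrt(A + 2054)/C(18) = sqrt(-896 + 2054)/28 = sqrt(1158)*(1/28) = sqrt(1158)/28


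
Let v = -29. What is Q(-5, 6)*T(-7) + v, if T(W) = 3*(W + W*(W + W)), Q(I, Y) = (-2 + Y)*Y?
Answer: 6523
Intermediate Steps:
Q(I, Y) = Y*(-2 + Y)
T(W) = 3*W + 6*W**2 (T(W) = 3*(W + W*(2*W)) = 3*(W + 2*W**2) = 3*W + 6*W**2)
Q(-5, 6)*T(-7) + v = (6*(-2 + 6))*(3*(-7)*(1 + 2*(-7))) - 29 = (6*4)*(3*(-7)*(1 - 14)) - 29 = 24*(3*(-7)*(-13)) - 29 = 24*273 - 29 = 6552 - 29 = 6523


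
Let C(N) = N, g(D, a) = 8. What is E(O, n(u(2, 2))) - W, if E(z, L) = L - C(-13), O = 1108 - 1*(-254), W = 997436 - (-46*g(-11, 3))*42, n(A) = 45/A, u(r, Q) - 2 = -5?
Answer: -1012894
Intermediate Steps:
u(r, Q) = -3 (u(r, Q) = 2 - 5 = -3)
W = 1012892 (W = 997436 - (-46*8)*42 = 997436 - (-368)*42 = 997436 - 1*(-15456) = 997436 + 15456 = 1012892)
O = 1362 (O = 1108 + 254 = 1362)
E(z, L) = 13 + L (E(z, L) = L - 1*(-13) = L + 13 = 13 + L)
E(O, n(u(2, 2))) - W = (13 + 45/(-3)) - 1*1012892 = (13 + 45*(-1/3)) - 1012892 = (13 - 15) - 1012892 = -2 - 1012892 = -1012894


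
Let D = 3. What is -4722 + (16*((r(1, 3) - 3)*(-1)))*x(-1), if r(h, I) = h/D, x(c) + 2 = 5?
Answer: -4594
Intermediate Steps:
x(c) = 3 (x(c) = -2 + 5 = 3)
r(h, I) = h/3
-4722 + (16*((r(1, 3) - 3)*(-1)))*x(-1) = -4722 + (16*(((1/3)*1 - 3)*(-1)))*3 = -4722 + (16*((1/3 - 3)*(-1)))*3 = -4722 + (16*(-8/3*(-1)))*3 = -4722 + (16*(8/3))*3 = -4722 + (128/3)*3 = -4722 + 128 = -4594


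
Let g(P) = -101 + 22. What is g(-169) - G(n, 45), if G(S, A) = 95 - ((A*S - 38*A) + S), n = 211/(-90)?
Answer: -89633/45 ≈ -1991.8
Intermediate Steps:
g(P) = -79
n = -211/90 (n = 211*(-1/90) = -211/90 ≈ -2.3444)
G(S, A) = 95 - S + 38*A - A*S (G(S, A) = 95 - ((-38*A + A*S) + S) = 95 - (S - 38*A + A*S) = 95 + (-S + 38*A - A*S) = 95 - S + 38*A - A*S)
g(-169) - G(n, 45) = -79 - (95 - 1*(-211/90) + 38*45 - 1*45*(-211/90)) = -79 - (95 + 211/90 + 1710 + 211/2) = -79 - 1*86078/45 = -79 - 86078/45 = -89633/45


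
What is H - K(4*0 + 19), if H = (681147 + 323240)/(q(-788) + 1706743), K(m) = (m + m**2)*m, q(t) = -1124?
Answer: -12313564793/1705619 ≈ -7219.4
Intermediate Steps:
K(m) = m*(m + m**2)
H = 1004387/1705619 (H = (681147 + 323240)/(-1124 + 1706743) = 1004387/1705619 ≈ 0.58887)
H - K(4*0 + 19) = 1004387/1705619 - (4*0 + 19)**2*(1 + (4*0 + 19)) = 1004387/1705619 - (0 + 19)**2*(1 + (0 + 19)) = 1004387/1705619 - 19**2*(1 + 19) = 1004387/1705619 - 361*20 = 1004387/1705619 - 1*7220 = 1004387/1705619 - 7220 = -12313564793/1705619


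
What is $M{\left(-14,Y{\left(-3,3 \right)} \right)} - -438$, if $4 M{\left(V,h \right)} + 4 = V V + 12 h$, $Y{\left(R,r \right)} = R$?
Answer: $477$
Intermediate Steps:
$M{\left(V,h \right)} = -1 + 3 h + \frac{V^{2}}{4}$ ($M{\left(V,h \right)} = -1 + \frac{V V + 12 h}{4} = -1 + \frac{V^{2} + 12 h}{4} = -1 + \left(3 h + \frac{V^{2}}{4}\right) = -1 + 3 h + \frac{V^{2}}{4}$)
$M{\left(-14,Y{\left(-3,3 \right)} \right)} - -438 = \left(-1 + 3 \left(-3\right) + \frac{\left(-14\right)^{2}}{4}\right) - -438 = \left(-1 - 9 + \frac{1}{4} \cdot 196\right) + 438 = \left(-1 - 9 + 49\right) + 438 = 39 + 438 = 477$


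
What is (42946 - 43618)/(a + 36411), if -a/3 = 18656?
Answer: 224/6519 ≈ 0.034361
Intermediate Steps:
a = -55968 (a = -3*18656 = -55968)
(42946 - 43618)/(a + 36411) = (42946 - 43618)/(-55968 + 36411) = -672/(-19557) = -672*(-1/19557) = 224/6519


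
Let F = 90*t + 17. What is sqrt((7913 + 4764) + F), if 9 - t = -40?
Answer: 4*sqrt(1069) ≈ 130.78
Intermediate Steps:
t = 49 (t = 9 - 1*(-40) = 9 + 40 = 49)
F = 4427 (F = 90*49 + 17 = 4410 + 17 = 4427)
sqrt((7913 + 4764) + F) = sqrt((7913 + 4764) + 4427) = sqrt(12677 + 4427) = sqrt(17104) = 4*sqrt(1069)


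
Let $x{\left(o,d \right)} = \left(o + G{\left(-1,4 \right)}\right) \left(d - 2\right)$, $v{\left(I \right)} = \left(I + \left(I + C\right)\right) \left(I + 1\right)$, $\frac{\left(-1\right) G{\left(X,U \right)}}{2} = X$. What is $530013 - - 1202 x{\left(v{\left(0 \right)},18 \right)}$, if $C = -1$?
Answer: $549245$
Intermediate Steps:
$G{\left(X,U \right)} = - 2 X$
$v{\left(I \right)} = \left(1 + I\right) \left(-1 + 2 I\right)$ ($v{\left(I \right)} = \left(I + \left(I - 1\right)\right) \left(I + 1\right) = \left(I + \left(-1 + I\right)\right) \left(1 + I\right) = \left(-1 + 2 I\right) \left(1 + I\right) = \left(1 + I\right) \left(-1 + 2 I\right)$)
$x{\left(o,d \right)} = \left(-2 + d\right) \left(2 + o\right)$ ($x{\left(o,d \right)} = \left(o - -2\right) \left(d - 2\right) = \left(o + 2\right) \left(-2 + d\right) = \left(2 + o\right) \left(-2 + d\right) = \left(-2 + d\right) \left(2 + o\right)$)
$530013 - - 1202 x{\left(v{\left(0 \right)},18 \right)} = 530013 - - 1202 \left(-4 - 2 \left(-1 + 0 + 2 \cdot 0^{2}\right) + 2 \cdot 18 + 18 \left(-1 + 0 + 2 \cdot 0^{2}\right)\right) = 530013 - - 1202 \left(-4 - 2 \left(-1 + 0 + 2 \cdot 0\right) + 36 + 18 \left(-1 + 0 + 2 \cdot 0\right)\right) = 530013 - - 1202 \left(-4 - 2 \left(-1 + 0 + 0\right) + 36 + 18 \left(-1 + 0 + 0\right)\right) = 530013 - - 1202 \left(-4 - -2 + 36 + 18 \left(-1\right)\right) = 530013 - - 1202 \left(-4 + 2 + 36 - 18\right) = 530013 - \left(-1202\right) 16 = 530013 - -19232 = 530013 + 19232 = 549245$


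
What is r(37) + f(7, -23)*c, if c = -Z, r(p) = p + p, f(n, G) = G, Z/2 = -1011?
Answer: -46432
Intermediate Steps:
Z = -2022 (Z = 2*(-1011) = -2022)
r(p) = 2*p
c = 2022 (c = -1*(-2022) = 2022)
r(37) + f(7, -23)*c = 2*37 - 23*2022 = 74 - 46506 = -46432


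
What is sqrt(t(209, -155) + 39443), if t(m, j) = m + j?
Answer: sqrt(39497) ≈ 198.74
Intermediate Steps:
t(m, j) = j + m
sqrt(t(209, -155) + 39443) = sqrt((-155 + 209) + 39443) = sqrt(54 + 39443) = sqrt(39497)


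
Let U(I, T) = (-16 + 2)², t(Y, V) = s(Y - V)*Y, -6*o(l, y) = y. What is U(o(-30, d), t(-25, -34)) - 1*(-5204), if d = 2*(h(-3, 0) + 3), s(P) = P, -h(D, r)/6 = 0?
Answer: 5400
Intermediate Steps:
h(D, r) = 0 (h(D, r) = -6*0 = 0)
d = 6 (d = 2*(0 + 3) = 2*3 = 6)
o(l, y) = -y/6
t(Y, V) = Y*(Y - V) (t(Y, V) = (Y - V)*Y = Y*(Y - V))
U(I, T) = 196 (U(I, T) = (-14)² = 196)
U(o(-30, d), t(-25, -34)) - 1*(-5204) = 196 - 1*(-5204) = 196 + 5204 = 5400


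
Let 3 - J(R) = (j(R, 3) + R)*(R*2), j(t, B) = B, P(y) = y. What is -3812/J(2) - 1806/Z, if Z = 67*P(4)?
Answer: 495457/2278 ≈ 217.50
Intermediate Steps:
Z = 268 (Z = 67*4 = 268)
J(R) = 3 - 2*R*(3 + R) (J(R) = 3 - (3 + R)*R*2 = 3 - (3 + R)*2*R = 3 - 2*R*(3 + R))
-3812/J(2) - 1806/Z = -3812/(3 - 6*2 - 2*2²) - 1806/268 = -3812/(3 - 12 - 2*4) - 1806*1/268 = -3812/(3 - 12 - 8) - 903/134 = -3812/(-17) - 903/134 = -3812*(-1/17) - 903/134 = 3812/17 - 903/134 = 495457/2278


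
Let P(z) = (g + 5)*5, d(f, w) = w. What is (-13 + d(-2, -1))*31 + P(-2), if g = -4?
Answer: -429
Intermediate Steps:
P(z) = 5 (P(z) = (-4 + 5)*5 = 1*5 = 5)
(-13 + d(-2, -1))*31 + P(-2) = (-13 - 1)*31 + 5 = -14*31 + 5 = -434 + 5 = -429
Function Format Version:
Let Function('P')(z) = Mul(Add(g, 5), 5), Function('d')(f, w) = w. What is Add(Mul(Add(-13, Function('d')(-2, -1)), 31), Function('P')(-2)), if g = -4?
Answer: -429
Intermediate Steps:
Function('P')(z) = 5 (Function('P')(z) = Mul(Add(-4, 5), 5) = Mul(1, 5) = 5)
Add(Mul(Add(-13, Function('d')(-2, -1)), 31), Function('P')(-2)) = Add(Mul(Add(-13, -1), 31), 5) = Add(Mul(-14, 31), 5) = Add(-434, 5) = -429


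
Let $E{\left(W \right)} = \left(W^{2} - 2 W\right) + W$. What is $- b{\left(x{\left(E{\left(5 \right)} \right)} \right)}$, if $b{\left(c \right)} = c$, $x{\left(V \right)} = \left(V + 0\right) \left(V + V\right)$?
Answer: $-800$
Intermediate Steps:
$E{\left(W \right)} = W^{2} - W$
$x{\left(V \right)} = 2 V^{2}$ ($x{\left(V \right)} = V 2 V = 2 V^{2}$)
$- b{\left(x{\left(E{\left(5 \right)} \right)} \right)} = - 2 \left(5 \left(-1 + 5\right)\right)^{2} = - 2 \left(5 \cdot 4\right)^{2} = - 2 \cdot 20^{2} = - 2 \cdot 400 = \left(-1\right) 800 = -800$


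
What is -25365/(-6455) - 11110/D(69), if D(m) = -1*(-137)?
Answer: -13648009/176867 ≈ -77.165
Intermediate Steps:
D(m) = 137
-25365/(-6455) - 11110/D(69) = -25365/(-6455) - 11110/137 = -25365*(-1/6455) - 11110*1/137 = 5073/1291 - 11110/137 = -13648009/176867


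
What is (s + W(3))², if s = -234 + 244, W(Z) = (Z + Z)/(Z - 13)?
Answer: 2209/25 ≈ 88.360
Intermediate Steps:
W(Z) = 2*Z/(-13 + Z) (W(Z) = (2*Z)/(-13 + Z) = 2*Z/(-13 + Z))
s = 10
(s + W(3))² = (10 + 2*3/(-13 + 3))² = (10 + 2*3/(-10))² = (10 + 2*3*(-⅒))² = (10 - ⅗)² = (47/5)² = 2209/25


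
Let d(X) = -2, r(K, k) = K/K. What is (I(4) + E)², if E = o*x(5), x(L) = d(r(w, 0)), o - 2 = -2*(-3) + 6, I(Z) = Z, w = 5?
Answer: 576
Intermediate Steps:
r(K, k) = 1
o = 14 (o = 2 + (-2*(-3) + 6) = 2 + (6 + 6) = 2 + 12 = 14)
x(L) = -2
E = -28 (E = 14*(-2) = -28)
(I(4) + E)² = (4 - 28)² = (-24)² = 576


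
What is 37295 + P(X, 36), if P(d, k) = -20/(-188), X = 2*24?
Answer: 1752870/47 ≈ 37295.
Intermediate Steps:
X = 48
P(d, k) = 5/47 (P(d, k) = -20*(-1/188) = 5/47)
37295 + P(X, 36) = 37295 + 5/47 = 1752870/47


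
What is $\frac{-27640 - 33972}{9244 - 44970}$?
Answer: $\frac{30806}{17863} \approx 1.7246$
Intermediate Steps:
$\frac{-27640 - 33972}{9244 - 44970} = - \frac{61612}{-35726} = \left(-61612\right) \left(- \frac{1}{35726}\right) = \frac{30806}{17863}$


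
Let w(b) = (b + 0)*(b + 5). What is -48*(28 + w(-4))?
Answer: -1152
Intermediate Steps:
w(b) = b*(5 + b)
-48*(28 + w(-4)) = -48*(28 - 4*(5 - 4)) = -48*(28 - 4*1) = -48*(28 - 4) = -48*24 = -1152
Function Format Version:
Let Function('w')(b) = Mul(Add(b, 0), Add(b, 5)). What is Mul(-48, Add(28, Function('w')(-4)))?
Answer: -1152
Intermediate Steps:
Function('w')(b) = Mul(b, Add(5, b))
Mul(-48, Add(28, Function('w')(-4))) = Mul(-48, Add(28, Mul(-4, Add(5, -4)))) = Mul(-48, Add(28, Mul(-4, 1))) = Mul(-48, Add(28, -4)) = Mul(-48, 24) = -1152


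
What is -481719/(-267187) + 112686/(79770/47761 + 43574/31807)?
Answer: 22870335481977235245/616985842970074 ≈ 37068.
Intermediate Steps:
-481719/(-267187) + 112686/(79770/47761 + 43574/31807) = -481719*(-1/267187) + 112686/(79770*(1/47761) + 43574*(1/31807)) = 481719/267187 + 112686/(79770/47761 + 43574/31807) = 481719/267187 + 112686/(4618382204/1519134127) = 481719/267187 + 112686*(1519134127/4618382204) = 481719/267187 + 85592574117561/2309191102 = 22870335481977235245/616985842970074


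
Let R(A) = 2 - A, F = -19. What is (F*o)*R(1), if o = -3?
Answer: 57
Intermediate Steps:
(F*o)*R(1) = (-19*(-3))*(2 - 1*1) = 57*(2 - 1) = 57*1 = 57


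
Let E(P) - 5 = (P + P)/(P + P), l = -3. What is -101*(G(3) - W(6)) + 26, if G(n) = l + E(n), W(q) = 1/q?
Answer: -1561/6 ≈ -260.17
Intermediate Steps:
E(P) = 6 (E(P) = 5 + (P + P)/(P + P) = 5 + (2*P)/((2*P)) = 5 + (2*P)*(1/(2*P)) = 5 + 1 = 6)
G(n) = 3 (G(n) = -3 + 6 = 3)
-101*(G(3) - W(6)) + 26 = -101*(3 - 1/6) + 26 = -101*(3 - 1*⅙) + 26 = -101*(3 - ⅙) + 26 = -101*17/6 + 26 = -1717/6 + 26 = -1561/6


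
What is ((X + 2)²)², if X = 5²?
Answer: 531441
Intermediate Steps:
X = 25
((X + 2)²)² = ((25 + 2)²)² = (27²)² = 729² = 531441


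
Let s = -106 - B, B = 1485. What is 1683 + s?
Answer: 92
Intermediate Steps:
s = -1591 (s = -106 - 1*1485 = -106 - 1485 = -1591)
1683 + s = 1683 - 1591 = 92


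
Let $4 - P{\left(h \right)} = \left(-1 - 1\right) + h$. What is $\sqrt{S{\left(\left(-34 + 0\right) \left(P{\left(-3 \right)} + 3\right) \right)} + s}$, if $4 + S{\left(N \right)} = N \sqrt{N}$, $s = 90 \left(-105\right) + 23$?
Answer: $\sqrt{-9431 - 816 i \sqrt{102}} \approx 39.328 - 104.77 i$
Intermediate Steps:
$P{\left(h \right)} = 6 - h$ ($P{\left(h \right)} = 4 - \left(\left(-1 - 1\right) + h\right) = 4 - \left(-2 + h\right) = 6 - h$)
$s = -9427$ ($s = -9450 + 23 = -9427$)
$S{\left(N \right)} = -4 + N^{\frac{3}{2}}$ ($S{\left(N \right)} = -4 + N \sqrt{N} = -4 + N^{\frac{3}{2}}$)
$\sqrt{S{\left(\left(-34 + 0\right) \left(P{\left(-3 \right)} + 3\right) \right)} + s} = \sqrt{\left(-4 + \left(\left(-34 + 0\right) \left(\left(6 - -3\right) + 3\right)\right)^{\frac{3}{2}}\right) - 9427} = \sqrt{\left(-4 + \left(- 34 \left(\left(6 + 3\right) + 3\right)\right)^{\frac{3}{2}}\right) - 9427} = \sqrt{\left(-4 + \left(- 34 \left(9 + 3\right)\right)^{\frac{3}{2}}\right) - 9427} = \sqrt{\left(-4 + \left(\left(-34\right) 12\right)^{\frac{3}{2}}\right) - 9427} = \sqrt{\left(-4 + \left(-408\right)^{\frac{3}{2}}\right) - 9427} = \sqrt{\left(-4 - 816 i \sqrt{102}\right) - 9427} = \sqrt{-9431 - 816 i \sqrt{102}}$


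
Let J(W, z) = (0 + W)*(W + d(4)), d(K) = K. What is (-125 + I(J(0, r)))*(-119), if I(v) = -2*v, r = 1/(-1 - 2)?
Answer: 14875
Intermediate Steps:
r = -⅓ (r = 1/(-3) = -⅓ ≈ -0.33333)
J(W, z) = W*(4 + W) (J(W, z) = (0 + W)*(W + 4) = W*(4 + W))
(-125 + I(J(0, r)))*(-119) = (-125 - 0*(4 + 0))*(-119) = (-125 - 0*4)*(-119) = (-125 - 2*0)*(-119) = (-125 + 0)*(-119) = -125*(-119) = 14875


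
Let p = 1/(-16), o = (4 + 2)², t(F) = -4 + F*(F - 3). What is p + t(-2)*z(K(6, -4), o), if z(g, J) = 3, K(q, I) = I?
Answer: 287/16 ≈ 17.938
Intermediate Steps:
t(F) = -4 + F*(-3 + F)
o = 36 (o = 6² = 36)
p = -1/16 ≈ -0.062500
p + t(-2)*z(K(6, -4), o) = -1/16 + (-4 + (-2)² - 3*(-2))*3 = -1/16 + (-4 + 4 + 6)*3 = -1/16 + 6*3 = -1/16 + 18 = 287/16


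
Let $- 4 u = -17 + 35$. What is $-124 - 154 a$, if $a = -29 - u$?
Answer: $3649$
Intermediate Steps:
$u = - \frac{9}{2}$ ($u = - \frac{-17 + 35}{4} = \left(- \frac{1}{4}\right) 18 = - \frac{9}{2} \approx -4.5$)
$a = - \frac{49}{2}$ ($a = -29 - - \frac{9}{2} = -29 + \frac{9}{2} = - \frac{49}{2} \approx -24.5$)
$-124 - 154 a = -124 - -3773 = -124 + 3773 = 3649$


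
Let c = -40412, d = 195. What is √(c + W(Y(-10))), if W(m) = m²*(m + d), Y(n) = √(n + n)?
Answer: 2*√(-11078 - 10*I*√5) ≈ 0.21245 - 210.5*I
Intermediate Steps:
Y(n) = √2*√n (Y(n) = √(2*n) = √2*√n)
W(m) = m²*(195 + m) (W(m) = m²*(m + 195) = m²*(195 + m))
√(c + W(Y(-10))) = √(-40412 + (√2*√(-10))²*(195 + √2*√(-10))) = √(-40412 + (√2*(I*√10))²*(195 + √2*(I*√10))) = √(-40412 + (2*I*√5)²*(195 + 2*I*√5)) = √(-40412 - 20*(195 + 2*I*√5)) = √(-40412 + (-3900 - 40*I*√5)) = √(-44312 - 40*I*√5)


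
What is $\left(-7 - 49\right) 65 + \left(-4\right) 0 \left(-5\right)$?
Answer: $-3640$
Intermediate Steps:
$\left(-7 - 49\right) 65 + \left(-4\right) 0 \left(-5\right) = \left(-7 - 49\right) 65 + 0 \left(-5\right) = \left(-56\right) 65 + 0 = -3640 + 0 = -3640$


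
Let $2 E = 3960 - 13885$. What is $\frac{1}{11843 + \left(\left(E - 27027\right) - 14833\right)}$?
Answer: $- \frac{2}{69959} \approx -2.8588 \cdot 10^{-5}$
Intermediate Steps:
$E = - \frac{9925}{2}$ ($E = \frac{3960 - 13885}{2} = \frac{1}{2} \left(-9925\right) = - \frac{9925}{2} \approx -4962.5$)
$\frac{1}{11843 + \left(\left(E - 27027\right) - 14833\right)} = \frac{1}{11843 - \frac{93645}{2}} = \frac{1}{- \frac{69959}{2}} = - \frac{2}{69959}$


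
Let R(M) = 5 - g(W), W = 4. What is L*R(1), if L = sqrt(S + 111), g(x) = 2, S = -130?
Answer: 3*I*sqrt(19) ≈ 13.077*I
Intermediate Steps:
R(M) = 3 (R(M) = 5 - 1*2 = 5 - 2 = 3)
L = I*sqrt(19) (L = sqrt(-130 + 111) = sqrt(-19) = I*sqrt(19) ≈ 4.3589*I)
L*R(1) = (I*sqrt(19))*3 = 3*I*sqrt(19)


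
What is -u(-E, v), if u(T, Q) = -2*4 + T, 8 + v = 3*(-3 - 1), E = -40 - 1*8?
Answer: -40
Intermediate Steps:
E = -48 (E = -40 - 8 = -48)
v = -20 (v = -8 + 3*(-3 - 1) = -8 + 3*(-4) = -8 - 12 = -20)
u(T, Q) = -8 + T
-u(-E, v) = -(-8 - 1*(-48)) = -(-8 + 48) = -1*40 = -40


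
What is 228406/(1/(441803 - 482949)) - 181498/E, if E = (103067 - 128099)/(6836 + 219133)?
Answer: -39201592460545/4172 ≈ -9.3964e+9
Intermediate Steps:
E = -8344/75323 (E = -25032/225969 = -25032*1/225969 = -8344/75323 ≈ -0.11078)
228406/(1/(441803 - 482949)) - 181498/E = 228406/(1/(441803 - 482949)) - 181498/(-8344/75323) = 228406/(1/(-41146)) - 181498*(-75323/8344) = 228406/(-1/41146) + 6835486927/4172 = 228406*(-41146) + 6835486927/4172 = -9397993276 + 6835486927/4172 = -39201592460545/4172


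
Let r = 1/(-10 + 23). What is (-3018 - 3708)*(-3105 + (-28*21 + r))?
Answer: 322901808/13 ≈ 2.4839e+7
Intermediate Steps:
r = 1/13 ≈ 0.076923
(-3018 - 3708)*(-3105 + (-28*21 + r)) = (-3018 - 3708)*(-3105 + (-28*21 + 1/13)) = -6726*(-3105 + (-588 + 1/13)) = -6726*(-3105 - 7643/13) = -6726*(-48008/13) = 322901808/13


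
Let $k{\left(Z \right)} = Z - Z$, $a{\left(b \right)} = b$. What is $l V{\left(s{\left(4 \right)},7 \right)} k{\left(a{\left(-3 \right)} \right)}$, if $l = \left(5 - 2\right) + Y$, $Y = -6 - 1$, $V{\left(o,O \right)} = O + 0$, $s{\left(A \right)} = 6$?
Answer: $0$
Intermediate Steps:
$V{\left(o,O \right)} = O$
$Y = -7$
$k{\left(Z \right)} = 0$
$l = -4$ ($l = \left(5 - 2\right) - 7 = 3 - 7 = -4$)
$l V{\left(s{\left(4 \right)},7 \right)} k{\left(a{\left(-3 \right)} \right)} = \left(-4\right) 7 \cdot 0 = \left(-28\right) 0 = 0$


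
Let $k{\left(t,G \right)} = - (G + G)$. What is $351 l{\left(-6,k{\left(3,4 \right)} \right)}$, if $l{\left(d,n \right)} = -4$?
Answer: $-1404$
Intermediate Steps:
$k{\left(t,G \right)} = - 2 G$
$351 l{\left(-6,k{\left(3,4 \right)} \right)} = 351 \left(-4\right) = -1404$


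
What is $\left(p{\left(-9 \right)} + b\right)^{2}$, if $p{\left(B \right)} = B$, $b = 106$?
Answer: $9409$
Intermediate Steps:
$\left(p{\left(-9 \right)} + b\right)^{2} = \left(-9 + 106\right)^{2} = 97^{2} = 9409$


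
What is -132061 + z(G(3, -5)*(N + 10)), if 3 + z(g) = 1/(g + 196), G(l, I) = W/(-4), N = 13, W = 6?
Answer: -42656670/323 ≈ -1.3206e+5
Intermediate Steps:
G(l, I) = -3/2 (G(l, I) = 6/(-4) = 6*(-1/4) = -3/2)
z(g) = -3 + 1/(196 + g) (z(g) = -3 + 1/(g + 196) = -3 + 1/(196 + g))
-132061 + z(G(3, -5)*(N + 10)) = -132061 + (-587 - (-9)*(13 + 10)/2)/(196 - 3*(13 + 10)/2) = -132061 + (-587 - (-9)*23/2)/(196 - 3/2*23) = -132061 + (-587 - 3*(-69/2))/(196 - 69/2) = -132061 + (-587 + 207/2)/(323/2) = -132061 + (2/323)*(-967/2) = -132061 - 967/323 = -42656670/323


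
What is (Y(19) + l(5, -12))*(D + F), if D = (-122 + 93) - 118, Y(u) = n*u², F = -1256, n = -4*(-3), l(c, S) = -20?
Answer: -6049736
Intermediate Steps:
n = 12
Y(u) = 12*u²
D = -147 (D = -29 - 118 = -147)
(Y(19) + l(5, -12))*(D + F) = (12*19² - 20)*(-147 - 1256) = (12*361 - 20)*(-1403) = (4332 - 20)*(-1403) = 4312*(-1403) = -6049736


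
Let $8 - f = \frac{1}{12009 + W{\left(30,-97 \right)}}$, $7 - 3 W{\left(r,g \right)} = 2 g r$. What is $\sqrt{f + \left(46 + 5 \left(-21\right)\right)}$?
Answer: $\frac{3 i \sqrt{9926638742}}{41854} \approx 7.1414 i$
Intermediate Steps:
$W{\left(r,g \right)} = \frac{7}{3} - \frac{2 g r}{3}$
$f = \frac{334829}{41854}$ ($f = 8 - \frac{1}{12009 - \left(- \frac{7}{3} - 1940\right)} = 8 - \frac{1}{12009 + \left(\frac{7}{3} + 1940\right)} = 8 - \frac{1}{12009 + \frac{5827}{3}} = 8 - \frac{1}{\frac{41854}{3}} = 8 - \frac{3}{41854} = \frac{334829}{41854} \approx 7.9999$)
$\sqrt{f + \left(46 + 5 \left(-21\right)\right)} = \sqrt{\frac{334829}{41854} + \left(46 + 5 \left(-21\right)\right)} = \sqrt{\frac{334829}{41854} + \left(46 - 105\right)} = \sqrt{\frac{334829}{41854} - 59} = \sqrt{- \frac{2134557}{41854}} = \frac{3 i \sqrt{9926638742}}{41854}$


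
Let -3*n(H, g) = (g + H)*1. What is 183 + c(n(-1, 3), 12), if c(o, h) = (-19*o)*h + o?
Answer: 1003/3 ≈ 334.33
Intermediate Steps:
n(H, g) = -H/3 - g/3 (n(H, g) = -(g + H)/3 = -(H + g)/3 = -H/3 - g/3)
c(o, h) = o - 19*h*o (c(o, h) = -19*h*o + o = o - 19*h*o)
183 + c(n(-1, 3), 12) = 183 + (-⅓*(-1) - ⅓*3)*(1 - 19*12) = 183 + (⅓ - 1)*(1 - 228) = 183 - ⅔*(-227) = 183 + 454/3 = 1003/3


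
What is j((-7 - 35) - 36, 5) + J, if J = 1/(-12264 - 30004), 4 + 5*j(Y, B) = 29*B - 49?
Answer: 3888651/211340 ≈ 18.400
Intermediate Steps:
j(Y, B) = -53/5 + 29*B/5 (j(Y, B) = -⅘ + (29*B - 49)/5 = -⅘ + (-49 + 29*B)/5 = -⅘ + (-49/5 + 29*B/5) = -53/5 + 29*B/5)
J = -1/42268 (J = 1/(-42268) = -1/42268 ≈ -2.3659e-5)
j((-7 - 35) - 36, 5) + J = (-53/5 + (29/5)*5) - 1/42268 = (-53/5 + 29) - 1/42268 = 92/5 - 1/42268 = 3888651/211340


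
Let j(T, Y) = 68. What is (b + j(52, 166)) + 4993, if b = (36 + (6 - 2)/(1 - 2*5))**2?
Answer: 512341/81 ≈ 6325.2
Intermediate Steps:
b = 102400/81 (b = (36 + 4/(1 - 10))**2 = (36 + 4/(-9))**2 = (36 + 4*(-1/9))**2 = (36 - 4/9)**2 = (320/9)**2 = 102400/81 ≈ 1264.2)
(b + j(52, 166)) + 4993 = (102400/81 + 68) + 4993 = 107908/81 + 4993 = 512341/81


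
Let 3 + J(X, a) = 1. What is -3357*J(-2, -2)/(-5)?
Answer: -6714/5 ≈ -1342.8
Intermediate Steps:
J(X, a) = -2 (J(X, a) = -3 + 1 = -2)
-3357*J(-2, -2)/(-5) = -(-6714)/(-5) = -(-6714)*(-1)/5 = -3357*2/5 = -6714/5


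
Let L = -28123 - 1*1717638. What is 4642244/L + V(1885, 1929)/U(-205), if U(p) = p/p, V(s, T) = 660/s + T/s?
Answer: -4230854711/3290759485 ≈ -1.2857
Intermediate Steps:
L = -1745761 (L = -28123 - 1717638 = -1745761)
U(p) = 1
4642244/L + V(1885, 1929)/U(-205) = 4642244/(-1745761) + ((660 + 1929)/1885)/1 = 4642244*(-1/1745761) + ((1/1885)*2589)*1 = -4642244/1745761 + (2589/1885)*1 = -4642244/1745761 + 2589/1885 = -4230854711/3290759485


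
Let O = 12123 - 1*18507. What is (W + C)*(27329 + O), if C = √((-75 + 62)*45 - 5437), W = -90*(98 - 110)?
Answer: 22620600 + 20945*I*√6022 ≈ 2.2621e+7 + 1.6254e+6*I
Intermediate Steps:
W = 1080 (W = -90*(-12) = 1080)
O = -6384 (O = 12123 - 18507 = -6384)
C = I*√6022 (C = √(-13*45 - 5437) = √(-585 - 5437) = √(-6022) = I*√6022 ≈ 77.602*I)
(W + C)*(27329 + O) = (1080 + I*√6022)*(27329 - 6384) = (1080 + I*√6022)*20945 = 22620600 + 20945*I*√6022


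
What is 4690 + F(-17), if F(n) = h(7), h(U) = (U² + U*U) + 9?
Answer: 4797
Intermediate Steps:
h(U) = 9 + 2*U² (h(U) = (U² + U²) + 9 = 2*U² + 9 = 9 + 2*U²)
F(n) = 107 (F(n) = 9 + 2*7² = 9 + 2*49 = 9 + 98 = 107)
4690 + F(-17) = 4690 + 107 = 4797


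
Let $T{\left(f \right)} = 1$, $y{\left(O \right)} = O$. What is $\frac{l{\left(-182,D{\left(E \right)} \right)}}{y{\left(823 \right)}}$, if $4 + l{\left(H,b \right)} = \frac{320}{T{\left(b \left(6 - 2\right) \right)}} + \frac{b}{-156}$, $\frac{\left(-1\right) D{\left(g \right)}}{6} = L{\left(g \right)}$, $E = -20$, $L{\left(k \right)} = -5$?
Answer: $\frac{8211}{21398} \approx 0.38373$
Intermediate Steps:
$D{\left(g \right)} = 30$ ($D{\left(g \right)} = \left(-6\right) \left(-5\right) = 30$)
$l{\left(H,b \right)} = 316 - \frac{b}{156}$ ($l{\left(H,b \right)} = -4 + \left(\frac{320}{1} + \frac{b}{-156}\right) = -4 + \left(320 \cdot 1 + b \left(- \frac{1}{156}\right)\right) = -4 - \left(-320 + \frac{b}{156}\right) = 316 - \frac{b}{156}$)
$\frac{l{\left(-182,D{\left(E \right)} \right)}}{y{\left(823 \right)}} = \frac{316 - \frac{5}{26}}{823} = \left(316 - \frac{5}{26}\right) \frac{1}{823} = \frac{8211}{26} \cdot \frac{1}{823} = \frac{8211}{21398}$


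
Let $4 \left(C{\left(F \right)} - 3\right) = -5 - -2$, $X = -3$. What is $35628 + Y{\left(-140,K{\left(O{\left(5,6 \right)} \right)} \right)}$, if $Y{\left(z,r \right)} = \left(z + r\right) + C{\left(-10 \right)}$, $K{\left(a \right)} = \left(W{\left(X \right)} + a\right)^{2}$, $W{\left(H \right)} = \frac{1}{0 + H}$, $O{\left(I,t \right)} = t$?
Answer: $\frac{1278805}{36} \approx 35522.0$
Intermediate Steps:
$C{\left(F \right)} = \frac{9}{4}$ ($C{\left(F \right)} = 3 + \frac{-5 - -2}{4} = 3 + \frac{-5 + 2}{4} = 3 + \frac{1}{4} \left(-3\right) = 3 - \frac{3}{4} = \frac{9}{4}$)
$W{\left(H \right)} = \frac{1}{H}$
$K{\left(a \right)} = \left(- \frac{1}{3} + a\right)^{2}$ ($K{\left(a \right)} = \left(\frac{1}{-3} + a\right)^{2} = \left(- \frac{1}{3} + a\right)^{2}$)
$Y{\left(z,r \right)} = \frac{9}{4} + r + z$ ($Y{\left(z,r \right)} = \left(z + r\right) + \frac{9}{4} = \left(r + z\right) + \frac{9}{4} = \frac{9}{4} + r + z$)
$35628 + Y{\left(-140,K{\left(O{\left(5,6 \right)} \right)} \right)} = 35628 + \left(\frac{9}{4} + \frac{\left(-1 + 3 \cdot 6\right)^{2}}{9} - 140\right) = 35628 + \left(\frac{9}{4} + \frac{\left(-1 + 18\right)^{2}}{9} - 140\right) = 35628 + \left(\frac{9}{4} + \frac{17^{2}}{9} - 140\right) = 35628 + \left(\frac{9}{4} + \frac{1}{9} \cdot 289 - 140\right) = 35628 + \left(\frac{9}{4} + \frac{289}{9} - 140\right) = 35628 - \frac{3803}{36} = \frac{1278805}{36}$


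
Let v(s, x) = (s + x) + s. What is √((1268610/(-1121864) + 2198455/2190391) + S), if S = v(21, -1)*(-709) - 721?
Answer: 5*I*√9177829846225235667397349/87761457458 ≈ 172.6*I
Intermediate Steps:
v(s, x) = x + 2*s
S = -29790 (S = (-1 + 2*21)*(-709) - 721 = (-1 + 42)*(-709) - 721 = 41*(-709) - 721 = -29069 - 721 = -29790)
√((1268610/(-1121864) + 2198455/2190391) + S) = √((1268610/(-1121864) + 2198455/2190391) - 29790) = √((1268610*(-1/1121864) + 2198455*(1/2190391)) - 29790) = √((-634305/560932 + 314065/312913) - 29790) = √(-22313171885/175522914916 - 29790) = √(-5228849948519525/175522914916) = 5*I*√9177829846225235667397349/87761457458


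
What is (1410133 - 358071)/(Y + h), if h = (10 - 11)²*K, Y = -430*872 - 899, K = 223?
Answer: -526031/187818 ≈ -2.8007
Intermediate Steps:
Y = -375859 (Y = -374960 - 899 = -375859)
h = 223 (h = (10 - 11)²*223 = (-1)²*223 = 1*223 = 223)
(1410133 - 358071)/(Y + h) = (1410133 - 358071)/(-375859 + 223) = 1052062/(-375636) = 1052062*(-1/375636) = -526031/187818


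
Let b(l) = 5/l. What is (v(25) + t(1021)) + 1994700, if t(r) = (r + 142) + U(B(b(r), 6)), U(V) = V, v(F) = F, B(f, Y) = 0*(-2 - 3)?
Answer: 1995888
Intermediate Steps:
B(f, Y) = 0 (B(f, Y) = 0*(-5) = 0)
t(r) = 142 + r (t(r) = (r + 142) + 0 = (142 + r) + 0 = 142 + r)
(v(25) + t(1021)) + 1994700 = (25 + (142 + 1021)) + 1994700 = (25 + 1163) + 1994700 = 1188 + 1994700 = 1995888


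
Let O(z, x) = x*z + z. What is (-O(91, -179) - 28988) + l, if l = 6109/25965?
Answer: -332086241/25965 ≈ -12790.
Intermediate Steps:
O(z, x) = z + x*z
l = 6109/25965 (l = 6109*(1/25965) = 6109/25965 ≈ 0.23528)
(-O(91, -179) - 28988) + l = (-91*(1 - 179) - 28988) + 6109/25965 = (-91*(-178) - 28988) + 6109/25965 = (-1*(-16198) - 28988) + 6109/25965 = (16198 - 28988) + 6109/25965 = -12790 + 6109/25965 = -332086241/25965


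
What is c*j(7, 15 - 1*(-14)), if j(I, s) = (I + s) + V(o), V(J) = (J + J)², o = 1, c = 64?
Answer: 2560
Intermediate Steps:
V(J) = 4*J² (V(J) = (2*J)² = 4*J²)
j(I, s) = 4 + I + s (j(I, s) = (I + s) + 4*1² = (I + s) + 4*1 = (I + s) + 4 = 4 + I + s)
c*j(7, 15 - 1*(-14)) = 64*(4 + 7 + (15 - 1*(-14))) = 64*(4 + 7 + (15 + 14)) = 64*(4 + 7 + 29) = 64*40 = 2560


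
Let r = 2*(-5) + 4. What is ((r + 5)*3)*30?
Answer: -90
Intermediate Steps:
r = -6 (r = -10 + 4 = -6)
((r + 5)*3)*30 = ((-6 + 5)*3)*30 = -1*3*30 = -3*30 = -90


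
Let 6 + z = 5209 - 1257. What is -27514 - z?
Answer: -31460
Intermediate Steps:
z = 3946 (z = -6 + (5209 - 1257) = -6 + 3952 = 3946)
-27514 - z = -27514 - 1*3946 = -27514 - 3946 = -31460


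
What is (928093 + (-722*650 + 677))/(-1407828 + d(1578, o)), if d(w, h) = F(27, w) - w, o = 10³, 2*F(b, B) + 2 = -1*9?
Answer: -918940/2818823 ≈ -0.32600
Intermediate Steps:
F(b, B) = -11/2 (F(b, B) = -1 + (-1*9)/2 = -1 + (½)*(-9) = -1 - 9/2 = -11/2)
o = 1000
d(w, h) = -11/2 - w
(928093 + (-722*650 + 677))/(-1407828 + d(1578, o)) = (928093 + (-722*650 + 677))/(-1407828 + (-11/2 - 1*1578)) = (928093 + (-469300 + 677))/(-1407828 + (-11/2 - 1578)) = (928093 - 468623)/(-1407828 - 3167/2) = 459470/(-2818823/2) = 459470*(-2/2818823) = -918940/2818823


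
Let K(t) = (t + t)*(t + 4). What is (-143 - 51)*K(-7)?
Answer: -8148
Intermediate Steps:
K(t) = 2*t*(4 + t) (K(t) = (2*t)*(4 + t) = 2*t*(4 + t))
(-143 - 51)*K(-7) = (-143 - 51)*(2*(-7)*(4 - 7)) = -388*(-7)*(-3) = -194*42 = -8148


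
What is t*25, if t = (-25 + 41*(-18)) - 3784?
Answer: -113675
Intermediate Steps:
t = -4547 (t = (-25 - 738) - 3784 = -763 - 3784 = -4547)
t*25 = -4547*25 = -113675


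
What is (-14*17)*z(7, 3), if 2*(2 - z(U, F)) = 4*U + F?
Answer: 3213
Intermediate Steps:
z(U, F) = 2 - 2*U - F/2 (z(U, F) = 2 - (4*U + F)/2 = 2 - (F + 4*U)/2 = 2 + (-2*U - F/2) = 2 - 2*U - F/2)
(-14*17)*z(7, 3) = (-14*17)*(2 - 2*7 - ½*3) = -238*(2 - 14 - 3/2) = -238*(-27/2) = 3213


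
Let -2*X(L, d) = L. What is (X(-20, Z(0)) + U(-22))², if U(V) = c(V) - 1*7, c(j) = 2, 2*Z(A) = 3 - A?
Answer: 25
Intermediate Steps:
Z(A) = 3/2 - A/2 (Z(A) = (3 - A)/2 = 3/2 - A/2)
X(L, d) = -L/2
U(V) = -5 (U(V) = 2 - 1*7 = 2 - 7 = -5)
(X(-20, Z(0)) + U(-22))² = (-½*(-20) - 5)² = (10 - 5)² = 5² = 25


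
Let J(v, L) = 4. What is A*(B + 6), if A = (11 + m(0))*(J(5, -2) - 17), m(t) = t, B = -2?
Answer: -572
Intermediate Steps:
A = -143 (A = (11 + 0)*(4 - 17) = 11*(-13) = -143)
A*(B + 6) = -143*(-2 + 6) = -143*4 = -572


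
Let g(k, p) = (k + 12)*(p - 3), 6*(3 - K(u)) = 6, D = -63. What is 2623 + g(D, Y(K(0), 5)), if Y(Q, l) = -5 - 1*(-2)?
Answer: 2929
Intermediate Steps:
K(u) = 2 (K(u) = 3 - ⅙*6 = 3 - 1 = 2)
Y(Q, l) = -3 (Y(Q, l) = -5 + 2 = -3)
g(k, p) = (-3 + p)*(12 + k) (g(k, p) = (12 + k)*(-3 + p) = (-3 + p)*(12 + k))
2623 + g(D, Y(K(0), 5)) = 2623 + (-36 - 3*(-63) + 12*(-3) - 63*(-3)) = 2623 + (-36 + 189 - 36 + 189) = 2623 + 306 = 2929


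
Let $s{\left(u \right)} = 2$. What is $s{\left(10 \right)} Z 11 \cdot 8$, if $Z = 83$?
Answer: $14608$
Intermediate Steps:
$s{\left(10 \right)} Z 11 \cdot 8 = 2 \cdot 83 \cdot 11 \cdot 8 = 166 \cdot 88 = 14608$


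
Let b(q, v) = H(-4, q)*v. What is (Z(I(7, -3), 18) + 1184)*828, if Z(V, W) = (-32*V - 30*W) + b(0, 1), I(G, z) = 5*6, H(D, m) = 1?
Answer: -260820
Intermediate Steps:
I(G, z) = 30
b(q, v) = v (b(q, v) = 1*v = v)
Z(V, W) = 1 - 32*V - 30*W (Z(V, W) = (-32*V - 30*W) + 1 = 1 - 32*V - 30*W)
(Z(I(7, -3), 18) + 1184)*828 = ((1 - 32*30 - 30*18) + 1184)*828 = ((1 - 960 - 540) + 1184)*828 = (-1499 + 1184)*828 = -315*828 = -260820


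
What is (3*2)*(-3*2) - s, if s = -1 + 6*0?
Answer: -35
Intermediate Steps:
s = -1 (s = -1 + 0 = -1)
(3*2)*(-3*2) - s = (3*2)*(-3*2) - 1*(-1) = 6*(-6) + 1 = -36 + 1 = -35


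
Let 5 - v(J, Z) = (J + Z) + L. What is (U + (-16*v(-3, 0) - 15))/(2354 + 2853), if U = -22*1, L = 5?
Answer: -85/5207 ≈ -0.016324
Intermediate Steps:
v(J, Z) = -J - Z (v(J, Z) = 5 - ((J + Z) + 5) = 5 - (5 + J + Z) = 5 + (-5 - J - Z) = -J - Z)
U = -22
(U + (-16*v(-3, 0) - 15))/(2354 + 2853) = (-22 + (-16*(-1*(-3) - 1*0) - 15))/(2354 + 2853) = (-22 + (-16*(3 + 0) - 15))/5207 = (-22 + (-16*3 - 15))*(1/5207) = (-22 + (-48 - 15))*(1/5207) = (-22 - 63)*(1/5207) = -85*1/5207 = -85/5207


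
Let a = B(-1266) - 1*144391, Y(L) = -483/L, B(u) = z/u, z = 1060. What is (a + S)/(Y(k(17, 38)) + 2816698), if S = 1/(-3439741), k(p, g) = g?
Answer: -628784881824172/12265853528863167 ≈ -0.051263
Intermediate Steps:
B(u) = 1060/u
a = -91400033/633 (a = 1060/(-1266) - 1*144391 = 1060*(-1/1266) - 144391 = -530/633 - 144391 = -91400033/633 ≈ -1.4439e+5)
S = -1/3439741 ≈ -2.9072e-7
(a + S)/(Y(k(17, 38)) + 2816698) = (-91400033/633 - 1/3439741)/(-483/38 + 2816698) = -314392440912086/(2177356053*(-483*1/38 + 2816698)) = -314392440912086/(2177356053*(-483/38 + 2816698)) = -314392440912086/(2177356053*107034041/38) = -314392440912086/2177356053*38/107034041 = -628784881824172/12265853528863167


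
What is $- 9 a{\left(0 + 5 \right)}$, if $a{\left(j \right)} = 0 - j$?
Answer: $45$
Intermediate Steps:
$a{\left(j \right)} = - j$
$- 9 a{\left(0 + 5 \right)} = - 9 \left(- (0 + 5)\right) = - 9 \left(\left(-1\right) 5\right) = \left(-9\right) \left(-5\right) = 45$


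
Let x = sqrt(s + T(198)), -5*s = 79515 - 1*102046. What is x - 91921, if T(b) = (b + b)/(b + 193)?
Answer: -91921 + sqrt(17226679955)/1955 ≈ -91854.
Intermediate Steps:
T(b) = 2*b/(193 + b) (T(b) = (2*b)/(193 + b) = 2*b/(193 + b))
s = 22531/5 (s = -(79515 - 1*102046)/5 = -(79515 - 102046)/5 = -1/5*(-22531) = 22531/5 ≈ 4506.2)
x = sqrt(17226679955)/1955 (x = sqrt(22531/5 + 2*198/(193 + 198)) = sqrt(22531/5 + 2*198/391) = sqrt(22531/5 + 2*198*(1/391)) = sqrt(22531/5 + 396/391) = sqrt(8811601/1955) = sqrt(17226679955)/1955 ≈ 67.136)
x - 91921 = sqrt(17226679955)/1955 - 91921 = -91921 + sqrt(17226679955)/1955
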